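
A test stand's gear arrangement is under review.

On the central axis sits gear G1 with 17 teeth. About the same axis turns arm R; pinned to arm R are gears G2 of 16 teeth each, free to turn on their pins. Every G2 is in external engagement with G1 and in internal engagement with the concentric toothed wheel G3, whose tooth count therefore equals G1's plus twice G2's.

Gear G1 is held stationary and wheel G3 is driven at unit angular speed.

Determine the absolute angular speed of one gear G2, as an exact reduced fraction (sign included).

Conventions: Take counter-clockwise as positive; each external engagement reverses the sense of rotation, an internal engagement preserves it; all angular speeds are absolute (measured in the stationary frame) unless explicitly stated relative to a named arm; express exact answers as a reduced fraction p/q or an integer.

49/32

topology: planetary set — G1 17T / G2 16T / G3 49T, arm = carrier (Willis)
ring teeth: 17 + 2·16 = 49
17(ω_sun−ω_arm) = −49(ω_ring−ω_arm),  ω_sun = 0, ω_ring = 1
17(0−ω_arm) = −49(1−ω_arm)  ⇒  66·ω_arm = 49  ⇒  ω_arm = 49/66
sun–planet mesh: 17·(0−49/66) = −16·(ω_p−ω_arm)  ⇒  ω_p−ω_arm = 833/1056
ω_p = 49/66 + 833/1056 = 49/32
exact speed ratio = 49/32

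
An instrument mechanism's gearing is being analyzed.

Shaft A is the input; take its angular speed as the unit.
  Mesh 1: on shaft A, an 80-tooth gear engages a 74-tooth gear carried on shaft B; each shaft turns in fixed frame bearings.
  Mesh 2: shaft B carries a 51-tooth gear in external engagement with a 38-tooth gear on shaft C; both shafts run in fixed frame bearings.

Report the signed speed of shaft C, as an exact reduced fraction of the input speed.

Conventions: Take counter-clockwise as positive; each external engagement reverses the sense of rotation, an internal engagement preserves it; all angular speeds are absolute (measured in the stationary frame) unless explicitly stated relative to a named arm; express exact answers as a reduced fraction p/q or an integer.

1020/703

2-mesh fixed-axis compound train (all bearings frame-fixed)
mesh 1 [80T→74T]: |ω|/ω_in = 1×80/74 = 40/37, sense flips to −
mesh 2 [51T→38T]: |ω|/ω_in = (40/37)×51/38 = 1020/703, sense flips to +
signed output speed (× input speed) = 1020/703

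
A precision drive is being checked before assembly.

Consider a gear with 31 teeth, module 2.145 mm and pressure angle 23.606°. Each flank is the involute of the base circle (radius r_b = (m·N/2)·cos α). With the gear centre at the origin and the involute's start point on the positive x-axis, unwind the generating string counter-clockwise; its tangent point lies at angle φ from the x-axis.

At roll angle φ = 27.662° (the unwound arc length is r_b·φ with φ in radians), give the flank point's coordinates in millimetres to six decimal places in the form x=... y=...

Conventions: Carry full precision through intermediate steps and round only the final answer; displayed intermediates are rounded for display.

single-mesh involute tooth geometry (31T wheel at module 2.145)
pitch radius r_p = m·N/2 = 2.145·31/2 = 33.247500
base radius r_b = r_p·cos α = 33.247500·cos 23.606° = 30.465376
roll angle φ = 27.662° = 0.48279298 rad
x = r_b·(cos φ + φ·sin φ) = 33.811712
y = r_b·(sin φ − φ·cos φ) = 1.116378

x=33.811712 y=1.116378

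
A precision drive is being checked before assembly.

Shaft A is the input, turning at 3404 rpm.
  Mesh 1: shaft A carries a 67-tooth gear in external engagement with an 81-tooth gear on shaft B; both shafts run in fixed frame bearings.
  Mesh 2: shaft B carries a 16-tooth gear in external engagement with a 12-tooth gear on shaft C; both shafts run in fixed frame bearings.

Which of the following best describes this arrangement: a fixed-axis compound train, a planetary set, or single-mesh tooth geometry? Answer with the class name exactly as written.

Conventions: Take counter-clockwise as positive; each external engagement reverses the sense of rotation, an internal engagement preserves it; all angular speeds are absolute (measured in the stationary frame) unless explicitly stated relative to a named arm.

fixed-axis compound train

topology: fixed-axis compound train — 2 meshes, A→C
classification: fixed-axis compound train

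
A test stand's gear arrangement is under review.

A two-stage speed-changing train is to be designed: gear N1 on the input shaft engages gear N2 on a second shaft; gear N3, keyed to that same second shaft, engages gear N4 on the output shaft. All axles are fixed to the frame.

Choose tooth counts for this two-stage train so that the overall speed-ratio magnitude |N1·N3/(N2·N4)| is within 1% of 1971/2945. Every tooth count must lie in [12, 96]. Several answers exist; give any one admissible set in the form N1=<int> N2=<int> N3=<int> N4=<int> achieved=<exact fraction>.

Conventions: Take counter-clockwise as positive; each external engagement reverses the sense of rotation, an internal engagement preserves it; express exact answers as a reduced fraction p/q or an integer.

design class (target 1971/2945): fixed-axis compound train
target = 1971/2945 in lowest terms: an exact hit needs N1·N3 = k·1971 and N2·N4 = k·2945 for one integer k, every count in [12, 96]; additionally prefer no 1:1 stage (N1 ≠ N2, N3 ≠ N4)
k = 1: N1·N3 = 1971 = 27·73, N2·N4 = 2945 = 31·95
achieved = 27·73/(31·95) = 1971/2945; |achieved − target| = 0 ≤ 1971/294500 ✓

N1=27 N2=31 N3=73 N4=95 achieved=1971/2945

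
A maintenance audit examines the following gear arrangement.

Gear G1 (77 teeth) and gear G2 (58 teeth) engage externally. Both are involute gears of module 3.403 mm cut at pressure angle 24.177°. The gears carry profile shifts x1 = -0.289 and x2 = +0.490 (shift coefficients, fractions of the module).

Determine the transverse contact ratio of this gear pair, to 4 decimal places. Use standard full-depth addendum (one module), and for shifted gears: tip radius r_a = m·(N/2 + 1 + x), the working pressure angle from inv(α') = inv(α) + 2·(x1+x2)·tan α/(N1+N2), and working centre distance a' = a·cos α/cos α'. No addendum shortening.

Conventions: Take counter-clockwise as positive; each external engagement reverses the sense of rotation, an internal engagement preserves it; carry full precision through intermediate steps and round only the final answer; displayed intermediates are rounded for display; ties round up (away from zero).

1.5560

class = single-mesh tooth geometry [involute pair 77T × 58T, m = 3.403]
base radii: r_b1 = 119.523423, r_b2 = 90.030630
tip radii: r_a1 = 133.435033, r_a2 = 103.757470
inv(α') = inv(24.177°) + 2·(-0.289+0.490)·tan α/(77+58) = 0.02830398  ⇒  α' = 24.55048°
a' = a·cos α / cos α' = 229.7025·cos 24.177°/cos 24.55048° = 230.381561
action lengths: √(r_a1²−r_b1²) = 59.321661, √(r_a2²−r_b2²) = 51.576140
base pitch p_b = π·m·cos α = 9.753088
CR = (59.321661 + 51.576140 − 230.381561·sin 24.55048°)/9.753088 = 1.555967
contact ratio ≈ 1.5560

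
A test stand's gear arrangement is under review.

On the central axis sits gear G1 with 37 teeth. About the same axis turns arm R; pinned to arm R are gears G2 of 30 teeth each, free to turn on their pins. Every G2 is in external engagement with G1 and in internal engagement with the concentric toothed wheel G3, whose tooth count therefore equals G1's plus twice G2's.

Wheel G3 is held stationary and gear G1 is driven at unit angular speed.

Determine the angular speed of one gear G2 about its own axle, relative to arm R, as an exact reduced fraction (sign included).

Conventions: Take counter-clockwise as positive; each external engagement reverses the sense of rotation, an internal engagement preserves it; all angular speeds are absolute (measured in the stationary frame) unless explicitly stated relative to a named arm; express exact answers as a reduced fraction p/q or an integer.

recognized (axles ride arm R): planetary set, 37/30/97 teeth
ring teeth: 37 + 2·30 = 97
37(ω_sun−ω_arm) = −97(ω_ring−ω_arm),  ω_ring = 0, ω_sun = 1
37(1−ω_arm) = −97(0−ω_arm)  ⇒  134·ω_arm = 37  ⇒  ω_arm = 37/134
sun–planet mesh: 37·(1−37/134) = −30·(ω_p−ω_arm)  ⇒  ω_p−ω_arm = -3589/4020
exact speed ratio = -3589/4020

-3589/4020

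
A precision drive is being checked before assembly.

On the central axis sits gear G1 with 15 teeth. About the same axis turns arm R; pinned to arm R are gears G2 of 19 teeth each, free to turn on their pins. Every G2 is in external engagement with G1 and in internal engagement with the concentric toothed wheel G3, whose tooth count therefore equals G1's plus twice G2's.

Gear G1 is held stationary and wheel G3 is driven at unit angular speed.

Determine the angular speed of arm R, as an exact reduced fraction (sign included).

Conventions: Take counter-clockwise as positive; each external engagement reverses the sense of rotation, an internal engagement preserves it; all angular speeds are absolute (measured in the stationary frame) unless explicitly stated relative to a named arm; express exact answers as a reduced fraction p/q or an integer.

topology: planetary set — G1 15T / G2 19T / G3 53T, arm = carrier (Willis)
ring teeth: 15 + 2·19 = 53
15(ω_sun−ω_arm) = −53(ω_ring−ω_arm),  ω_sun = 0, ω_ring = 1
15(0−ω_arm) = −53(1−ω_arm)  ⇒  68·ω_arm = 53  ⇒  ω_arm = 53/68
exact speed ratio = 53/68

53/68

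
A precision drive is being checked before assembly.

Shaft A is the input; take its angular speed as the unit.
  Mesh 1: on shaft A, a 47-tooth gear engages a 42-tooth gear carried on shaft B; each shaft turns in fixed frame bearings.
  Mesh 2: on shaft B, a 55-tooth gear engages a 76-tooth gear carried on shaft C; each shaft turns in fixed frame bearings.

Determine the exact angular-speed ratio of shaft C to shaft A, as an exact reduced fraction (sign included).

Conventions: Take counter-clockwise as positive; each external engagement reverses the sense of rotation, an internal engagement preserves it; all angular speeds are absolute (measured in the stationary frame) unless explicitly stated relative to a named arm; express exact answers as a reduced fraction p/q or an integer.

2585/3192

class = fixed-axis compound train [2 meshes; 2 ratios multiply, 2 sense flips]
mesh 1 [47T→42T]: running ratio 47/42, sense −
mesh 2 [55T→76T]: running ratio 2585/3192, sense +
ω_out/ω_in = 2585/3192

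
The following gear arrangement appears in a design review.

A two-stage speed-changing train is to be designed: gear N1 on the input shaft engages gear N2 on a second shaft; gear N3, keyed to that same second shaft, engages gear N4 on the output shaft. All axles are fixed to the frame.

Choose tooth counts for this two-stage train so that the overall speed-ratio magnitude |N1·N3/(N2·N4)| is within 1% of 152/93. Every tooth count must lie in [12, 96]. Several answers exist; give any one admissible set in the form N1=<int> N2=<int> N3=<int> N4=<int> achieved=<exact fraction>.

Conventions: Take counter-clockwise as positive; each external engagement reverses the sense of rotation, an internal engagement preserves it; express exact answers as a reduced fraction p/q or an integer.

topology: fixed-axis compound train — 2 stages, target 152/93
target = 152/93 in lowest terms: an exact hit needs N1·N3 = k·152 and N2·N4 = k·93 for one integer k, every count in [12, 96]; additionally prefer no 1:1 stage (N1 ≠ N2, N3 ≠ N4)
k = 1…3: no 1:1-free in-range split of k·152 and k·93 into factor pairs; take k = 4
k = 4: N1·N3 = 608 = 16·38, N2·N4 = 372 = 12·31
achieved = 16·38/(12·31) = 152/93; |achieved − target| = 0 ≤ 38/2325 ✓

N1=16 N2=12 N3=38 N4=31 achieved=152/93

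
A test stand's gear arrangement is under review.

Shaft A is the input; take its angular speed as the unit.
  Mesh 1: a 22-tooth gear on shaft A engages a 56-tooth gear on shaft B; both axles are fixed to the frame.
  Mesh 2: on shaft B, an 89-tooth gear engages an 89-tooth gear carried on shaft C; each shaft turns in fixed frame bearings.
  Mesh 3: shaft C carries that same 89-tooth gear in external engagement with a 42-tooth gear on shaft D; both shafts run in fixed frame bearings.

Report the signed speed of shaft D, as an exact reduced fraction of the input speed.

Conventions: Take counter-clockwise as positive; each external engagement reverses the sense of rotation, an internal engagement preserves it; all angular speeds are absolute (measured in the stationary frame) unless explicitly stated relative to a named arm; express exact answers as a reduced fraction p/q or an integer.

3-mesh fixed-axis compound train (all bearings frame-fixed)
mesh 1 [22T→56T]: |ω|/ω_in = 1×22/56 = 11/28, sense flips to −
mesh 2 [89T→89T]: |ω|/ω_in = (11/28)×89/89 = 11/28, sense flips to +
mesh 3 [89T→42T]: |ω|/ω_in = (11/28)×89/42 = 979/1176, sense flips to −
signed output speed (× input speed) = -979/1176

-979/1176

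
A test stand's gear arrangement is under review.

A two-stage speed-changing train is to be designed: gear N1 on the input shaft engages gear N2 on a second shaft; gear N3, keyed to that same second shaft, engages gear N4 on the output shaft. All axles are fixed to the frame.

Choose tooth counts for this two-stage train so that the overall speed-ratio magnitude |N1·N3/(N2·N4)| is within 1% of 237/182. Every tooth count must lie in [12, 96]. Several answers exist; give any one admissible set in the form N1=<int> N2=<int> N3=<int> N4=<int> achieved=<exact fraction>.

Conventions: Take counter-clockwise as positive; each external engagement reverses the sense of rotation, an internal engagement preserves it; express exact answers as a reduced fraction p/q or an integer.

N1=12 N2=13 N3=79 N4=56 achieved=237/182

2-stage fixed-axis compound train for ratio 237/182
target = 237/182 in lowest terms: an exact hit needs N1·N3 = k·237 and N2·N4 = k·182 for one integer k, every count in [12, 96]; additionally prefer no 1:1 stage (N1 ≠ N2, N3 ≠ N4)
k = 1…3: no 1:1-free in-range split of k·237 and k·182 into factor pairs; take k = 4
k = 4: N1·N3 = 948 = 12·79, N2·N4 = 728 = 13·56
achieved = 12·79/(13·56) = 237/182; |achieved − target| = 0 ≤ 237/18200 ✓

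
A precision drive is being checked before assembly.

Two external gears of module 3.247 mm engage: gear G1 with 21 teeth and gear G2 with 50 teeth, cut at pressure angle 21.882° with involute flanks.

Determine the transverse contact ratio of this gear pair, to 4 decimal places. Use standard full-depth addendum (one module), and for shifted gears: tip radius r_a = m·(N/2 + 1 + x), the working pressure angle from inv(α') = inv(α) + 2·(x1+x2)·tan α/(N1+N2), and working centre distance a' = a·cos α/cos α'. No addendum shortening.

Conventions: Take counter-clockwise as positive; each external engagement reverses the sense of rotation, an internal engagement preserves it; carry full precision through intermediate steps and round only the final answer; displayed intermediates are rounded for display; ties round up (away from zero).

recognized (one external pair, fixed centres): single-mesh tooth geometry, m = 3.247, N1 = 21, N2 = 50
base radii: r_b1 = 31.637179, r_b2 = 75.326616
tip radii: r_a1 = 37.340500, r_a2 = 84.422000
no profile shift: α' = α, a' = a
action lengths: √(r_a1²−r_b1²) = 19.834361, √(r_a2²−r_b2²) = 38.117909
base pitch p_b = π·m·cos α = 9.465822
CR = (19.834361 + 38.117909 − 115.268500·sin 21.88200°)/9.465822 = 1.583817
contact ratio ≈ 1.5838

1.5838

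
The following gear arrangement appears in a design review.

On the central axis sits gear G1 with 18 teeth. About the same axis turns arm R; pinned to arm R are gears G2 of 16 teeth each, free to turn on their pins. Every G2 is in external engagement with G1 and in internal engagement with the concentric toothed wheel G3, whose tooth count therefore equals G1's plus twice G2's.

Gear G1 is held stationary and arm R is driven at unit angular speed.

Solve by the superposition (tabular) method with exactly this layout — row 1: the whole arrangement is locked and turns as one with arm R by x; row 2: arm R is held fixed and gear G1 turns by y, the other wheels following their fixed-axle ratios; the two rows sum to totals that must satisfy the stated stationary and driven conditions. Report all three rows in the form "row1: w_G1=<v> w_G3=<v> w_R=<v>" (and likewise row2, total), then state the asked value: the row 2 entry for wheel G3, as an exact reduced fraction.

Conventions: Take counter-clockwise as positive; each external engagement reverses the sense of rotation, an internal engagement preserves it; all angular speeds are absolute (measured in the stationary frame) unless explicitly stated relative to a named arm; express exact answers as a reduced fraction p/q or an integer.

row1: w_G1=1 w_G3=1 w_R=1
row2: w_G1=-1 w_G3=9/25 w_R=0
total: w_G1=0 w_G3=34/25 w_R=1
asked value: 9/25

class = planetary set [G3 = 18+2·16 = 50; Willis about the carrier]
row 1 — lock + rotate with arm: ω_sun = ω_ring = ω_arm = x
row 2: sun turns y, ring = −(18/50)·y, arm 0
boundary: total ω_sun = x + y = 0 and total ω_arm = x = 1  ⇒  y = -1, x = 1
row 2 ring = −(18/50)·(-1) = 9/25
totals (row 1 + row 2): sun 1 + (-1) = 0, ring 1 + 9/25 = 34/25, arm 1 + 0 = 1
asked cell (row2, ring) = 9/25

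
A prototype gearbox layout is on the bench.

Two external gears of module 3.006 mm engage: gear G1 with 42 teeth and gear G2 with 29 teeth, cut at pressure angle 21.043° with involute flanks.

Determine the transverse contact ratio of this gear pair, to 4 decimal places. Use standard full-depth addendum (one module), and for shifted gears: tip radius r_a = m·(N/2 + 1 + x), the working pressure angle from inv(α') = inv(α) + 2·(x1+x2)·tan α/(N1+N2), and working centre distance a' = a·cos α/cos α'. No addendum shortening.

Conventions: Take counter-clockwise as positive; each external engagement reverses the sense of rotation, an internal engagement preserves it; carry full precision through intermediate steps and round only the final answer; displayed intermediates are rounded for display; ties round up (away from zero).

1.6381

single-mesh involute tooth geometry (42T engaging 29T at module 3.006)
base radii: r_b1 = 58.916204, r_b2 = 40.680236
tip radii: r_a1 = 66.132000, r_a2 = 46.593000
no profile shift: α' = α, a' = a
action lengths: √(r_a1²−r_b1²) = 30.038681, √(r_a2²−r_b2²) = 22.716207
base pitch p_b = π·m·cos α = 8.813843
CR = (30.038681 + 22.716207 − 106.713000·sin 21.04300°)/8.813843 = 1.638061
contact ratio ≈ 1.6381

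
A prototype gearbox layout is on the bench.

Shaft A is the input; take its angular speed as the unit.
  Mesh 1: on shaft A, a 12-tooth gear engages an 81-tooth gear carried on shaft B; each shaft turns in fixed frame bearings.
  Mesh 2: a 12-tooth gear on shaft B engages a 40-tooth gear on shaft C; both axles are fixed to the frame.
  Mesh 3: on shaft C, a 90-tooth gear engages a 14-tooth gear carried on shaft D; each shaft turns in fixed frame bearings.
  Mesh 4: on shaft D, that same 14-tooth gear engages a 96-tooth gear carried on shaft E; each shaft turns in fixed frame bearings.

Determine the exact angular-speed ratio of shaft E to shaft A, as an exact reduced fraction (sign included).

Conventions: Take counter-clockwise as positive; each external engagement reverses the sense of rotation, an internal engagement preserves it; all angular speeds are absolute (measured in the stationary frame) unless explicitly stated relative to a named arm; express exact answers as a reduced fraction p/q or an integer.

1/24

class = fixed-axis compound train [4 meshes; 4 ratios multiply, 4 sense flips]
mesh 1 [12T→81T]: running ratio 4/27, sense −
mesh 2 [12T→40T]: running ratio 2/45, sense +
mesh 3 [90T→14T]: running ratio 2/7, sense −
mesh 4 [14T→96T]: running ratio 1/24, sense +
ω_out/ω_in = 1/24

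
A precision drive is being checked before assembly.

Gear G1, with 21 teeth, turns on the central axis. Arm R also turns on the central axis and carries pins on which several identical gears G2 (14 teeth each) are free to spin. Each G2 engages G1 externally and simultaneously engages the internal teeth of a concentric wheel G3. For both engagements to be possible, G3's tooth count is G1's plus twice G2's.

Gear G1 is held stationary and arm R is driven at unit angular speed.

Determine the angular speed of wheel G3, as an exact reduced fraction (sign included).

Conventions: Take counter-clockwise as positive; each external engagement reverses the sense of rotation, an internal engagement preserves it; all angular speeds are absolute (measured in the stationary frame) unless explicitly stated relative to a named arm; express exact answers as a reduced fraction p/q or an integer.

10/7

topology: planetary set — G1 21T / G2 14T / G3 49T, arm = carrier (Willis)
ring teeth: 21 + 2·14 = 49
21(ω_sun−ω_arm) = −49(ω_ring−ω_arm),  ω_sun = 0, ω_arm = 1
ω_ring = 1 − (21/49)(0−1) = 10/7
exact speed ratio = 10/7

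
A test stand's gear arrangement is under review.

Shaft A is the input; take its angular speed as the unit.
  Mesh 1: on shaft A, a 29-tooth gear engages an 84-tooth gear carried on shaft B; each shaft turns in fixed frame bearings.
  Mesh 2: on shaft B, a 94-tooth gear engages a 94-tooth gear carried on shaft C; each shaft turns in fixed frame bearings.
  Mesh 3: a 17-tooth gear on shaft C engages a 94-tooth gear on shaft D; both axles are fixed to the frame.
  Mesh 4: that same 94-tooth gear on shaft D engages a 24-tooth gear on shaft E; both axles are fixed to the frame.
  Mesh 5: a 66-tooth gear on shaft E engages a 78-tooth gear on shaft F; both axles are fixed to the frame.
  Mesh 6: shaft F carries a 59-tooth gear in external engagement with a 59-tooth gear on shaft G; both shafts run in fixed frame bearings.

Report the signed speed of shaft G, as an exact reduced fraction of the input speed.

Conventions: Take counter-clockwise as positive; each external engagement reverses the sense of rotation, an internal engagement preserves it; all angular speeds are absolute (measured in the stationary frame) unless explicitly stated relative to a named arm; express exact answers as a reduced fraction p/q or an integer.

5423/26208

6-mesh fixed-axis compound train (all bearings frame-fixed)
mesh 1 [29T→84T]: |ω|/ω_in = 1×29/84 = 29/84, sense flips to −
mesh 2 [94T→94T]: |ω|/ω_in = (29/84)×94/94 = 29/84, sense flips to +
mesh 3 [17T→94T]: |ω|/ω_in = (29/84)×17/94 = 493/7896, sense flips to −
mesh 4 [94T→24T]: |ω|/ω_in = (493/7896)×94/24 = 493/2016, sense flips to +
mesh 5 [66T→78T]: |ω|/ω_in = (493/2016)×66/78 = 5423/26208, sense flips to −
mesh 6 [59T→59T]: |ω|/ω_in = (5423/26208)×59/59 = 5423/26208, sense flips to +
signed output speed (× input speed) = 5423/26208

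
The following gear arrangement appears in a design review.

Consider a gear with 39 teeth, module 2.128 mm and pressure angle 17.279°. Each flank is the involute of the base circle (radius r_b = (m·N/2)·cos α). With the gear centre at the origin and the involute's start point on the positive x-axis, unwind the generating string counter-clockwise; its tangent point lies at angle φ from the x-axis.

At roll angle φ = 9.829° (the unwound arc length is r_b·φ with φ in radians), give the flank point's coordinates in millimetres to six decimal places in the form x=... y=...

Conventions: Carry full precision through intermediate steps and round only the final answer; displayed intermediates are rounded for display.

single-mesh involute tooth geometry (39T wheel at module 2.128)
pitch radius r_p = m·N/2 = 2.128·39/2 = 41.496000
base radius r_b = r_p·cos α = 41.496000·cos 17.279° = 39.623274
roll angle φ = 9.829° = 0.17154841 rad
x = r_b·(cos φ + φ·sin φ) = 40.202026
y = r_b·(sin φ − φ·cos φ) = 0.066483

x=40.202026 y=0.066483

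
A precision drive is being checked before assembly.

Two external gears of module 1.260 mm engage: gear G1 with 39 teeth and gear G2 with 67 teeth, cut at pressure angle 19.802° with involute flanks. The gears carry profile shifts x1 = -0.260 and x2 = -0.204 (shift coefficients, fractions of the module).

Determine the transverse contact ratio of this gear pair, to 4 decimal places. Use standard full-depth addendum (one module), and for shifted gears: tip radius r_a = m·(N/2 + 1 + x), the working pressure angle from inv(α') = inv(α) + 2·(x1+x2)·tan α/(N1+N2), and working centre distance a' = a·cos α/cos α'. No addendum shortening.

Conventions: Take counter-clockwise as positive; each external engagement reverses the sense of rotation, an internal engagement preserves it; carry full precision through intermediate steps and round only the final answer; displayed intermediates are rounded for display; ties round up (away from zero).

1.8899

class = single-mesh tooth geometry [involute pair 39T × 67T, m = 1.260]
base radii: r_b1 = 23.117150, r_b2 = 39.714078
tip radii: r_a1 = 25.502400, r_a2 = 43.212960
inv(α') = inv(19.802°) + 2·(-0.260-0.204)·tan α/(39+67) = 0.01129925  ⇒  α' = 18.28748°
a' = a·cos α / cos α' = 66.7800·cos 19.802°/cos 18.28748° = 66.173377
action lengths: √(r_a1²−r_b1²) = 10.768927, √(r_a2²−r_b2²) = 17.033846
base pitch p_b = π·m·cos α = 3.724342
CR = (10.768927 + 17.033846 − 66.173377·sin 18.28748°)/3.724342 = 1.889880
contact ratio ≈ 1.8899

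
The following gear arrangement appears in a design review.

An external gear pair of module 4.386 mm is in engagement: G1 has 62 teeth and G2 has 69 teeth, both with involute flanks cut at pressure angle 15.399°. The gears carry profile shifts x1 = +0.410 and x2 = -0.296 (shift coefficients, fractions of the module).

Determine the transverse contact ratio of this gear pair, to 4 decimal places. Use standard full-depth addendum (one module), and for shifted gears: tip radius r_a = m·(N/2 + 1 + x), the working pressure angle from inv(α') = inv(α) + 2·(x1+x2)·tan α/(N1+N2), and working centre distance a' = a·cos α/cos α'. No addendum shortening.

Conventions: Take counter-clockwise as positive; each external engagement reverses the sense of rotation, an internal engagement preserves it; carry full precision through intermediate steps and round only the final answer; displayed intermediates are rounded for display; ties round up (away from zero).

2.0657

topology: single-mesh involute geometry — m = 4.386, 62T/69T pair
base radii: r_b1 = 131.084826, r_b2 = 145.884726
tip radii: r_a1 = 142.150260, r_a2 = 154.404744
inv(α') = inv(15.399°) + 2·(+0.410-0.296)·tan α/(62+69) = 0.00714323  ⇒  α' = 15.75246°
a' = a·cos α / cos α' = 287.2830·cos 15.399°/cos 15.75246° = 287.777446
action lengths: √(r_a1²−r_b1²) = 54.986042, √(r_a2²−r_b2²) = 50.581339
base pitch p_b = π·m·cos α = 13.284359
CR = (54.986042 + 50.581339 − 287.777446·sin 15.75246°)/13.284359 = 2.065665
contact ratio ≈ 2.0657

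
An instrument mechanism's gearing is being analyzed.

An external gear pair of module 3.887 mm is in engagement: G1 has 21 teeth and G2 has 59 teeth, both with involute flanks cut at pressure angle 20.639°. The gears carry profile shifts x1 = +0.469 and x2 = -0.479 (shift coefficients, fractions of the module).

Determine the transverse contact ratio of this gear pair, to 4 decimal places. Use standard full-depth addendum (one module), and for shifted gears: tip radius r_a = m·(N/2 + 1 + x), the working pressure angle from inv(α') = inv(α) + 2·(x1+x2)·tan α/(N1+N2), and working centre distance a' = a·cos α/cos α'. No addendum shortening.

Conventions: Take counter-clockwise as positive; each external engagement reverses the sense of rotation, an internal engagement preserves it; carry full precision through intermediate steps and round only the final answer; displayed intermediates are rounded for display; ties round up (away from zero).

topology: single-mesh involute geometry — m = 3.887, 21T/59T pair
base radii: r_b1 = 38.194083, r_b2 = 107.307184
tip radii: r_a1 = 46.523503, r_a2 = 116.691627
inv(α') = inv(20.639°) + 2·(+0.469-0.479)·tan α/(21+59) = 0.01633967  ⇒  α' = 20.60089°
a' = a·cos α / cos α' = 155.4800·cos 20.639°/cos 20.60089° = 155.441096
action lengths: √(r_a1²−r_b1²) = 26.564043, √(r_a2²−r_b2²) = 45.848708
base pitch p_b = π·m·cos α = 11.427643
CR = (26.564043 + 45.848708 − 155.441096·sin 20.60089°)/11.427643 = 1.550611
contact ratio ≈ 1.5506

1.5506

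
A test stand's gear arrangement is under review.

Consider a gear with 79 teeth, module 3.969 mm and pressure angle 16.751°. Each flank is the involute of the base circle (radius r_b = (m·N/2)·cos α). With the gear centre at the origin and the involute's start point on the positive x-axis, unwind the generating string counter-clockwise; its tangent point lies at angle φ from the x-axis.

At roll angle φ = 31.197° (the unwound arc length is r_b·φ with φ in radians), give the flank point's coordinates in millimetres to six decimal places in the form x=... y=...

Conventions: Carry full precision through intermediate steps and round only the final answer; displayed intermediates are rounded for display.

x=170.753993 y=7.840899

topology: single-mesh involute geometry — m = 3.969, N = 79
pitch radius r_p = m·N/2 = 3.969·79/2 = 156.775500
base radius r_b = r_p·cos α = 156.775500·cos 16.751° = 150.122940
roll angle φ = 31.197° = 0.54449037 rad
x = r_b·(cos φ + φ·sin φ) = 170.753993
y = r_b·(sin φ − φ·cos φ) = 7.840899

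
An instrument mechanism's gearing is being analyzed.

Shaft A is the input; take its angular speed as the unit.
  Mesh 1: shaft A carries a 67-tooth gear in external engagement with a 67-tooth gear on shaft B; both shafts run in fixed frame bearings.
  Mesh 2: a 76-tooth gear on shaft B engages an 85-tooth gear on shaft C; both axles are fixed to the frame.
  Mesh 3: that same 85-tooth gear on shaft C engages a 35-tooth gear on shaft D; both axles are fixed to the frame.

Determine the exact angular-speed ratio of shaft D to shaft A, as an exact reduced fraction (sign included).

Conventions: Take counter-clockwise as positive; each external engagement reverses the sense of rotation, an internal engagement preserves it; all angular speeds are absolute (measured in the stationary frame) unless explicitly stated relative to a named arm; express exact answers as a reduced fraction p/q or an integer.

class = fixed-axis compound train [3 meshes; 3 ratios multiply, 3 sense flips]
mesh 1 [67T→67T]: running ratio 1, sense −
mesh 2 [76T→85T]: running ratio 76/85, sense +
mesh 3 [85T→35T]: running ratio 76/35, sense −
ω_out/ω_in = -76/35

-76/35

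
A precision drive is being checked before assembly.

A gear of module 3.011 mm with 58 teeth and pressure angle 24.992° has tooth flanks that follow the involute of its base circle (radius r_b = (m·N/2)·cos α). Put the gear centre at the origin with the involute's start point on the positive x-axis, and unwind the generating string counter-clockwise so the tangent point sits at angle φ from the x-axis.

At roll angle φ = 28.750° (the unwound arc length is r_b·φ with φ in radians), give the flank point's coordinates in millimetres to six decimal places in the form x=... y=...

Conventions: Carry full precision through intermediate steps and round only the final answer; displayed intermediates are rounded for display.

recognized (one wheel, involute flank): single-mesh tooth geometry, m = 3.011, N = 58
pitch radius r_p = m·N/2 = 3.011·58/2 = 87.319000
base radius r_b = r_p·cos α = 87.319000·cos 24.992° = 79.143041
roll angle φ = 28.750° = 0.50178216 rad
x = r_b·(cos φ + φ·sin φ) = 88.488120
y = r_b·(sin φ − φ·cos φ) = 3.249845

x=88.488120 y=3.249845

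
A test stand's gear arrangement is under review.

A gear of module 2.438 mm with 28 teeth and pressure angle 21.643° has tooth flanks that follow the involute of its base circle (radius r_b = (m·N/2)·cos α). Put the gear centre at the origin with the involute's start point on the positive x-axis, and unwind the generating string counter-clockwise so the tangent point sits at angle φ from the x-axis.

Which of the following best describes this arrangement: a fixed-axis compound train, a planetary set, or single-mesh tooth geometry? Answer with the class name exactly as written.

single-mesh tooth geometry

topology: single-mesh involute geometry — m = 2.438, N = 28
classification: single-mesh tooth geometry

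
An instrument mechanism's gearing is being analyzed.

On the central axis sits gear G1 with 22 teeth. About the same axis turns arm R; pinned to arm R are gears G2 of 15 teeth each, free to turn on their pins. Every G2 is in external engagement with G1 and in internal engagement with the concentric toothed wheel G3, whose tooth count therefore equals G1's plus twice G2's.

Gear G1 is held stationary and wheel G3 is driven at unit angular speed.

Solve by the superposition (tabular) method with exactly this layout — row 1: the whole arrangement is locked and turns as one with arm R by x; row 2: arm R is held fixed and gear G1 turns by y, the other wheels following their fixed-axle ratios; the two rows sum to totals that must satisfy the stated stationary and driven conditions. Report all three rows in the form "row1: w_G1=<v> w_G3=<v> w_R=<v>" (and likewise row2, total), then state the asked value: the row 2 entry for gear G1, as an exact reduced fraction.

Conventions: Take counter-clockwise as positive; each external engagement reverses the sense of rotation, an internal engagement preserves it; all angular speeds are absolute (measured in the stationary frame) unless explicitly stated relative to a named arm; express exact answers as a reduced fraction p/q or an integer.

row1: w_G1=26/37 w_G3=26/37 w_R=26/37
row2: w_G1=-26/37 w_G3=11/37 w_R=0
total: w_G1=0 w_G3=1 w_R=26/37
asked value: -26/37

topology: planetary set — G1 22T / G2 15T / G3 52T, arm = carrier (Willis)
row 1: whole set turns with the arm by x
row 2 — arm fixed, fixed-axis ratios: sun y, ring −(22/52)·y, arm 0
boundary: total ω_sun = x + y = 0 and total ω_ring = x − (22/52)·y = 1  ⇒  y = -26/37, x = 26/37
row 2 ring = −(22/52)·(-26/37) = 11/37
totals (row 1 + row 2): sun 26/37 + (-26/37) = 0, ring 26/37 + 11/37 = 1, arm 26/37 + 0 = 26/37
asked cell (row2, sun) = -26/37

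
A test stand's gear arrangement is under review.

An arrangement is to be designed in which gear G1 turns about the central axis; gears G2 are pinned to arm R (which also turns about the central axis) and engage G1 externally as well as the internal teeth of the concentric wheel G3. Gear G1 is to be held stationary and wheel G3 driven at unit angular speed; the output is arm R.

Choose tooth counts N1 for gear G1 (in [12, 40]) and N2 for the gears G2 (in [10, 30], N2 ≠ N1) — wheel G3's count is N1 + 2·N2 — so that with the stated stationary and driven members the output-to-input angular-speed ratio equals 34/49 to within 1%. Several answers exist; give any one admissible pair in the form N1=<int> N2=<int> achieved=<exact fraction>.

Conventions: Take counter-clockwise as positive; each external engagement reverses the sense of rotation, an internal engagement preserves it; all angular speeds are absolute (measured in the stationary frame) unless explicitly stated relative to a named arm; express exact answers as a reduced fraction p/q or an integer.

topology: planetary set — design target 34/49, arm = carrier (Willis)
Willis with ω_sun = 0: ω_arm/ω_ring = N3/(N1+N3); set equal to 34/49  ⇒  N3/N1 = (34/49)/(1 − 34/49) = 34/15
N3 = N1 + 2·N2  ⇒  N2/N1 = (N3/N1 − 1)/2 = (34/15 − 1)/2 = 19/30
smallest multiple with N1 ≥ 12 and N2 ≥ 10: k = 1  ⇒  N1 = 1·30 = 30, N2 = 1·19 = 19 (N1 ≤ 40, N2 ≤ 30, N2 ≠ N1 ✓), N3 = 30 + 2·19 = 68
check: N3/(N1+N3) with N1 = 30, N3 = 68 gives 34/49; |achieved − target| = 0 ≤ 17/2450 ✓

N1=30 N2=19 achieved=34/49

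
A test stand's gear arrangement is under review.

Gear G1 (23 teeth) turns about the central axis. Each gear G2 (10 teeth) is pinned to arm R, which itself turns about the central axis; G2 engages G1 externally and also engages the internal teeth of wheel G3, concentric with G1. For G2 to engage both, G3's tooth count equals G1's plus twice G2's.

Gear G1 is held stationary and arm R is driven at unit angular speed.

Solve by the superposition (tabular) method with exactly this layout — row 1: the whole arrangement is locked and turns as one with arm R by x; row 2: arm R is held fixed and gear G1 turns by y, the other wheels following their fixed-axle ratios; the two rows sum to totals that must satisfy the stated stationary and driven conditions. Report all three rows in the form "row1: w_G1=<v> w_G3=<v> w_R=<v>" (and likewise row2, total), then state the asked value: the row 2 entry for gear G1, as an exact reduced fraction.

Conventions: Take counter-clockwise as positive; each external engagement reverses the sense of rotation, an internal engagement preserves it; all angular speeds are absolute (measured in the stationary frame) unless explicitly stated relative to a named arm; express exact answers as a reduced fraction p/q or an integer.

row1: w_G1=1 w_G3=1 w_R=1
row2: w_G1=-1 w_G3=23/43 w_R=0
total: w_G1=0 w_G3=66/43 w_R=1
asked value: -1

topology: planetary set — G1 23T / G2 10T / G3 43T, arm = carrier (Willis)
row 1 (train locked, turned with arm): all members turn x
superposition row 2 [arm held]: sun y, ring −(23/43)·y, arm 0
boundary: total ω_sun = x + y = 0 and total ω_arm = x = 1  ⇒  y = -1, x = 1
row 2 ring = −(23/43)·(-1) = 23/43
totals (row 1 + row 2): sun 1 + (-1) = 0, ring 1 + 23/43 = 66/43, arm 1 + 0 = 1
asked cell (row2, sun) = -1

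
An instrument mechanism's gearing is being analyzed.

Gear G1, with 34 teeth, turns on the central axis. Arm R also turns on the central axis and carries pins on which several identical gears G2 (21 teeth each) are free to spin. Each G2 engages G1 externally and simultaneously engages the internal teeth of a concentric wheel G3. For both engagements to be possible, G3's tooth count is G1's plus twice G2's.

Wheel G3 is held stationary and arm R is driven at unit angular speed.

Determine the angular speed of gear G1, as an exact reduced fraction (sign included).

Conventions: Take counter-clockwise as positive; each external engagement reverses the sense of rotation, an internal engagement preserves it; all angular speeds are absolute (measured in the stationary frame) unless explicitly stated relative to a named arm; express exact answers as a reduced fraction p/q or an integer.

55/17

recognized (axles ride arm R): planetary set, 34/21/76 teeth
ring teeth: 34 + 2·21 = 76
34(ω_sun−ω_arm) = −76(ω_ring−ω_arm),  ω_ring = 0, ω_arm = 1
ω_sun = 1 − (76/34)(0−1) = 55/17
exact speed ratio = 55/17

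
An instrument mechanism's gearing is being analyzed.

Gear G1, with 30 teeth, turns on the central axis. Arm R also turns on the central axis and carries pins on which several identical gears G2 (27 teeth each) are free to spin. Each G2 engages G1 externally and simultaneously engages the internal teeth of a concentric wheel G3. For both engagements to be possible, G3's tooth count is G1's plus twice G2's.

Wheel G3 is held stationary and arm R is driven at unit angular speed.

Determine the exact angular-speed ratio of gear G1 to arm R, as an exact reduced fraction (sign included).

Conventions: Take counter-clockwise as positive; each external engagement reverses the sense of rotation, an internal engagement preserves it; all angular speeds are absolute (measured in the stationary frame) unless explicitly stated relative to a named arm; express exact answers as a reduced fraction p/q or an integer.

planetary set (30T centre, 27T on arm, 84T internal) — Willis relation
ring teeth: 30 + 2·27 = 84
30(ω_sun−ω_arm) = −84(ω_ring−ω_arm),  ω_ring = 0, ω_arm = 1
ω_sun = 1 − (84/30)(0−1) = 19/5
ω_out/ω_in = 19/5

19/5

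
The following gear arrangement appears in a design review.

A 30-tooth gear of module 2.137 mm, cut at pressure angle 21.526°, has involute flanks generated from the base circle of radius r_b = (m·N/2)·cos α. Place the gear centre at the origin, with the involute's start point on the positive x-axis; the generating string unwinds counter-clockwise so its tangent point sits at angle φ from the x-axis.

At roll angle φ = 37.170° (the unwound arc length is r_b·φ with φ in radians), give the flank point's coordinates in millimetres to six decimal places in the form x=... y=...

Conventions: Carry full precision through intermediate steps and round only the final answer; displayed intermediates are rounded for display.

topology: single-mesh involute geometry — m = 2.137, N = 30
pitch radius r_p = m·N/2 = 2.137·30/2 = 32.055000
base radius r_b = r_p·cos α = 32.055000·cos 21.526° = 29.819201
roll angle φ = 37.170° = 0.64873888 rad
x = r_b·(cos φ + φ·sin φ) = 35.449147
y = r_b·(sin φ − φ·cos φ) = 2.601330

x=35.449147 y=2.601330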